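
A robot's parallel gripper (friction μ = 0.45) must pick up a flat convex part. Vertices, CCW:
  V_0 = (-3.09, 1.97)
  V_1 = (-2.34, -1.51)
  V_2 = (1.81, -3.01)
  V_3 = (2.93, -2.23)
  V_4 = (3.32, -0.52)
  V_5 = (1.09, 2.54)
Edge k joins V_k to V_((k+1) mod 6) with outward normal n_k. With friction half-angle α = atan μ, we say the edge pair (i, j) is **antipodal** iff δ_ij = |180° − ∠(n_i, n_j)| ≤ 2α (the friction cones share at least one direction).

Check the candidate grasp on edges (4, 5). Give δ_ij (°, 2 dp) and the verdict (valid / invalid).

α = atan 0.45 = 24.23°;  2α = 48.46°
edge 4: e_4 = (-2.23, +3.06);  n_4 = (+0.8082, +0.5890)
edge 5: e_5 = (-4.18, -0.57);  n_5 = (-0.1351, +0.9908)
∠(n_4, n_5) = 61.68°
δ = |180° − 61.68°| = 118.32°
118.32° > 2α = 48.46°  →  invalid

δ = 118.32°, invalid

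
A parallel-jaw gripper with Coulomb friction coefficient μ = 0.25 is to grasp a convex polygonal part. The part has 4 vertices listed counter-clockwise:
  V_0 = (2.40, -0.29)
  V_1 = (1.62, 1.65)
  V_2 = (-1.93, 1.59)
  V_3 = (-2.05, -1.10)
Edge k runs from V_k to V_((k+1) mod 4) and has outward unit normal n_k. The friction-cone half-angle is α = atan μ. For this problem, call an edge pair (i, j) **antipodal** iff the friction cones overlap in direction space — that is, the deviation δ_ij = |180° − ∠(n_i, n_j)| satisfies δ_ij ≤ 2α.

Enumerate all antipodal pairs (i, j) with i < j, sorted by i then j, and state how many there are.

α = atan 0.25 = 14.04°;  2α = 28.07°
n_0 = (+0.9278, +0.3730)
n_1 = (-0.0169, +0.9999)
n_2 = (-0.9990, +0.0446)
n_3 = (+0.1791, -0.9838)
  (0,1): δ = 110.93°  ·
  (0,2): δ = 24.46°  ✓
  (0,3): δ = 78.41°  ·
  (1,2): δ = 93.52°  ·
  (1,3): δ = 9.35°  ✓
  (2,3): δ = 77.13°  ·
antipodal pairs: 2

count = 2; pairs: (0,2), (1,3)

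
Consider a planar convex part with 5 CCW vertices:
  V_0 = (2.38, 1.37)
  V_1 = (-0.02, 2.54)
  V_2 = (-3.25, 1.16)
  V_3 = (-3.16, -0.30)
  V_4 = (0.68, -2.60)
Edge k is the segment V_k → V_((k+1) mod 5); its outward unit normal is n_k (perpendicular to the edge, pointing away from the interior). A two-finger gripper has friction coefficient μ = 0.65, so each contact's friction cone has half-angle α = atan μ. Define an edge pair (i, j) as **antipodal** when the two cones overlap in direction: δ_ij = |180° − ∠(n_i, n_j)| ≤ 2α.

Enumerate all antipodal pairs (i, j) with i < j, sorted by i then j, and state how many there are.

α = atan 0.65 = 33.02°;  2α = 66.05°
n_0 = (+0.4382, +0.8989)
n_1 = (-0.3929, +0.9196)
n_2 = (-0.9981, -0.0615)
n_3 = (-0.5138, -0.8579)
n_4 = (+0.9193, -0.3936)
  (0,1): δ = 130.88°  ·
  (0,2): δ = 60.48°  ✓
  (0,3): δ = 4.93°  ✓
  (0,4): δ = 92.81°  ·
  (1,2): δ = 109.61°  ·
  (1,3): δ = 54.05°  ✓
  (1,4): δ = 43.68°  ✓
  (2,3): δ = 124.45°  ·
  (2,4): δ = 26.71°  ✓
  (3,4): δ = 82.26°  ·
antipodal pairs: 5

count = 5; pairs: (0,2), (0,3), (1,3), (1,4), (2,4)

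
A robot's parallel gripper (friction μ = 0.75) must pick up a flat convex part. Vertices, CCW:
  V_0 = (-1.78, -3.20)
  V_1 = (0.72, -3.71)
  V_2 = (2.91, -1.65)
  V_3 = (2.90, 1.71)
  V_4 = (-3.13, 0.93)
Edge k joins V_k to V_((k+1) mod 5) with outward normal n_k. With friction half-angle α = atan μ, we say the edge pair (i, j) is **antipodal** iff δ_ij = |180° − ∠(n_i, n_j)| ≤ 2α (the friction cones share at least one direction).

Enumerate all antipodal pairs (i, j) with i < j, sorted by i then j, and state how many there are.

count = 4; pairs: (0,3), (1,3), (1,4), (2,4)

α = atan 0.75 = 36.87°;  2α = 73.74°
n_0 = (-0.1999, -0.9798)
n_1 = (+0.6852, -0.7284)
n_2 = (+1.0000, +0.0030)
n_3 = (-0.1283, +0.9917)
n_4 = (-0.9505, -0.3107)
  (0,1): δ = 125.22°  ·
  (0,2): δ = 78.30°  ·
  (0,3): δ = 18.90°  ✓
  (0,4): δ = 119.63°  ·
  (1,2): δ = 133.08°  ·
  (1,3): δ = 35.88°  ✓
  (1,4): δ = 64.85°  ✓
  (2,3): δ = 82.80°  ·
  (2,4): δ = 17.93°  ✓
  (3,4): δ = 79.27°  ·
antipodal pairs: 4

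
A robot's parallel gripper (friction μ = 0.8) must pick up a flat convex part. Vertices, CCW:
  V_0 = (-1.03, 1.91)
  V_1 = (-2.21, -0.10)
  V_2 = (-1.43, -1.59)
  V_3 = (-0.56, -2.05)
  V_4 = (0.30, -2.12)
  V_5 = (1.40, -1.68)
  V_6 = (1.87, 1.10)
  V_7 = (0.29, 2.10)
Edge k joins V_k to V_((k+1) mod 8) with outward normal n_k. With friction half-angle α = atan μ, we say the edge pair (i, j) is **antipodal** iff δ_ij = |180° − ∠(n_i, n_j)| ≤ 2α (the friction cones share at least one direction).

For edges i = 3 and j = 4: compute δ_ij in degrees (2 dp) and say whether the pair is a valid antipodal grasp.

δ = 153.55°, invalid

α = atan 0.8 = 38.66°;  2α = 77.32°
edge 3: e_3 = (+0.86, -0.07);  n_3 = (-0.0811, -0.9967)
edge 4: e_4 = (+1.10, +0.44);  n_4 = (+0.3714, -0.9285)
∠(n_3, n_4) = 26.45°
δ = |180° − 26.45°| = 153.55°
153.55° > 2α = 77.32°  →  invalid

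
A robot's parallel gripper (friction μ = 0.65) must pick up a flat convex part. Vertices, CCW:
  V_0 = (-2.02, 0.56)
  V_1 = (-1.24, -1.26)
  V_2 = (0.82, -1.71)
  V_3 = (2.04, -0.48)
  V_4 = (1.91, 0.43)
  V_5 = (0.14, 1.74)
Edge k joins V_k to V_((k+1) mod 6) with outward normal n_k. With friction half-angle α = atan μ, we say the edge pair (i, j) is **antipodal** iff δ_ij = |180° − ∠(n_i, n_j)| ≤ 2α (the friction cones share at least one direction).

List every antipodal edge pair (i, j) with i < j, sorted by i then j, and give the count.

count = 5; pairs: (0,3), (0,4), (1,4), (1,5), (2,5)

α = atan 0.65 = 33.02°;  2α = 66.05°
n_0 = (-0.9191, -0.3939)
n_1 = (-0.2134, -0.9770)
n_2 = (+0.7100, -0.7042)
n_3 = (+0.9899, +0.1414)
n_4 = (+0.5949, +0.8038)
n_5 = (-0.4794, +0.8776)
  (0,1): δ = 125.52°  ·
  (0,2): δ = 67.96°  ·
  (0,3): δ = 15.07°  ✓
  (0,4): δ = 30.30°  ✓
  (0,5): δ = 95.45°  ·
  (1,2): δ = 122.44°  ·
  (1,3): δ = 69.55°  ·
  (1,4): δ = 24.18°  ✓
  (1,5): δ = 40.97°  ✓
  (2,3): δ = 127.10°  ·
  (2,4): δ = 81.74°  ·
  (2,5): δ = 16.59°  ✓
  (3,4): δ = 134.64°  ·
  (3,5): δ = 69.48°  ·
  (4,5): δ = 114.85°  ·
antipodal pairs: 5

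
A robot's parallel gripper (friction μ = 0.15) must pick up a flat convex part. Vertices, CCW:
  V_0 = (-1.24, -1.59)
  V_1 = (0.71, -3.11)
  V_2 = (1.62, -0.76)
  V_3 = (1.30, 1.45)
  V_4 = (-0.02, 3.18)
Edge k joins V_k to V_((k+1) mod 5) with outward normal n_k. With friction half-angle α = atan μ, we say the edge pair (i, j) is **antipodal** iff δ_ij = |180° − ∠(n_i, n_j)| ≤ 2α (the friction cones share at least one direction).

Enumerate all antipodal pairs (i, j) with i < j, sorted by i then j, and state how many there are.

α = atan 0.15 = 8.53°;  2α = 17.06°
n_0 = (-0.6148, -0.7887)
n_1 = (+0.9325, -0.3611)
n_2 = (+0.9897, +0.1433)
n_3 = (+0.7950, +0.6066)
n_4 = (-0.9688, +0.2478)
  (0,1): δ = 73.23°  ·
  (0,2): δ = 43.83°  ·
  (0,3): δ = 14.72°  ✓
  (0,4): δ = 113.59°  ·
  (1,2): δ = 150.59°  ·
  (1,3): δ = 121.49°  ·
  (1,4): δ = 6.82°  ✓
  (2,3): δ = 150.90°  ·
  (2,4): δ = 22.59°  ·
  (3,4): δ = 51.69°  ·
antipodal pairs: 2

count = 2; pairs: (0,3), (1,4)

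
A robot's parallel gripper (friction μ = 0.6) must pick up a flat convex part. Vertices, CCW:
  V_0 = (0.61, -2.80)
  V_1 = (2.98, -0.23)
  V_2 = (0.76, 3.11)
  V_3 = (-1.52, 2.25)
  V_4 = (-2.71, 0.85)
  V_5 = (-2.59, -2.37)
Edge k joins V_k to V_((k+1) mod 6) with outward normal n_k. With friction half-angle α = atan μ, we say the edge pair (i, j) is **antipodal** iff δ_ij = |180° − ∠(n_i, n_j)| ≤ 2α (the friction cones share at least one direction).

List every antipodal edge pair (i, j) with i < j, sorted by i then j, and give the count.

α = atan 0.6 = 30.96°;  2α = 61.93°
n_0 = (+0.7351, -0.6779)
n_1 = (+0.8328, +0.5535)
n_2 = (-0.3529, +0.9357)
n_3 = (-0.7619, +0.6476)
n_4 = (-0.9993, -0.0372)
n_5 = (-0.1332, -0.9911)
  (0,1): δ = 103.71°  ·
  (0,2): δ = 26.65°  ✓
  (0,3): δ = 2.32°  ✓
  (0,4): δ = 44.82°  ✓
  (0,5): δ = 125.03°  ·
  (1,2): δ = 102.94°  ·
  (1,3): δ = 73.98°  ·
  (1,4): δ = 31.48°  ✓
  (1,5): δ = 48.74°  ✓
  (2,3): δ = 151.03°  ·
  (2,4): δ = 108.53°  ·
  (2,5): δ = 28.32°  ✓
  (3,4): δ = 137.50°  ·
  (3,5): δ = 57.29°  ✓
  (4,5): δ = 99.79°  ·
antipodal pairs: 7

count = 7; pairs: (0,2), (0,3), (0,4), (1,4), (1,5), (2,5), (3,5)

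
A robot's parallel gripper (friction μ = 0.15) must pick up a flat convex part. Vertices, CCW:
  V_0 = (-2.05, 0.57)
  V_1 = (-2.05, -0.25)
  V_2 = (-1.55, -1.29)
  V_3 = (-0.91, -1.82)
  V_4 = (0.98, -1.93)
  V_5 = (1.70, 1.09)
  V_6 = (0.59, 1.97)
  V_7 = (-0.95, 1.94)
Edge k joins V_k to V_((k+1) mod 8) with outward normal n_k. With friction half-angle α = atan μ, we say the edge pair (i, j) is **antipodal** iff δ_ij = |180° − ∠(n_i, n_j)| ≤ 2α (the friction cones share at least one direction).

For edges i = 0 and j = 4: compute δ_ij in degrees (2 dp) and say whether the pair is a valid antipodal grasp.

α = atan 0.15 = 8.53°;  2α = 17.06°
edge 0: e_0 = (+0.00, -0.82);  n_0 = (-1.0000, -0.0000)
edge 4: e_4 = (+0.72, +3.02);  n_4 = (+0.9727, -0.2319)
∠(n_0, n_4) = 166.59°
δ = |180° − 166.59°| = 13.41°
13.41° ≤ 2α = 17.06°  →  valid

δ = 13.41°, valid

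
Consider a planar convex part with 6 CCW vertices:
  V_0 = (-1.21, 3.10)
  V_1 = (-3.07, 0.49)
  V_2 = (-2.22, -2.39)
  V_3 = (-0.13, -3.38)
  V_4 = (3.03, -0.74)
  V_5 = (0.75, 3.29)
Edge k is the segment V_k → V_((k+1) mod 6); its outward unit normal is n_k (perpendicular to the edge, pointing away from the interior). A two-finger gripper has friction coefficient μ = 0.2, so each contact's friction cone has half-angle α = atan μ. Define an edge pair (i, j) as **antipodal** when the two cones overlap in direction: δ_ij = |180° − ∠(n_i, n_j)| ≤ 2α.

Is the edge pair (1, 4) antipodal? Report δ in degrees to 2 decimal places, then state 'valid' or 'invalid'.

α = atan 0.2 = 11.31°;  2α = 22.62°
edge 1: e_1 = (+0.85, -2.88);  n_1 = (-0.9591, -0.2831)
edge 4: e_4 = (-2.28, +4.03);  n_4 = (+0.8704, +0.4924)
∠(n_1, n_4) = 166.94°
δ = |180° − 166.94°| = 13.06°
13.06° ≤ 2α = 22.62°  →  valid

δ = 13.06°, valid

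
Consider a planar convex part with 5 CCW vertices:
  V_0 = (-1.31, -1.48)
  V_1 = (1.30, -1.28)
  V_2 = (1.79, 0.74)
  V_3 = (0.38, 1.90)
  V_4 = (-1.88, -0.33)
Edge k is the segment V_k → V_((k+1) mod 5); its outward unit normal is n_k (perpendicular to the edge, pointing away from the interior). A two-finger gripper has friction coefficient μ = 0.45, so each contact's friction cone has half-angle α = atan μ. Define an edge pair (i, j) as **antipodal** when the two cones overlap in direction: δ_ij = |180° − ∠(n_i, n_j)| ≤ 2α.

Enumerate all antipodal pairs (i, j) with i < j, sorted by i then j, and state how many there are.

count = 5; pairs: (0,2), (0,3), (1,3), (1,4), (2,4)

α = atan 0.45 = 24.23°;  2α = 48.46°
n_0 = (+0.0764, -0.9971)
n_1 = (+0.9718, -0.2357)
n_2 = (+0.6353, +0.7722)
n_3 = (-0.7024, +0.7118)
n_4 = (-0.8960, -0.4441)
  (0,1): δ = 108.02°  ·
  (0,2): δ = 43.83°  ✓
  (0,3): δ = 40.24°  ✓
  (0,4): δ = 111.98°  ·
  (1,2): δ = 115.81°  ·
  (1,3): δ = 31.75°  ✓
  (1,4): δ = 40.00°  ✓
  (2,3): δ = 95.94°  ·
  (2,4): δ = 24.19°  ✓
  (3,4): δ = 108.25°  ·
antipodal pairs: 5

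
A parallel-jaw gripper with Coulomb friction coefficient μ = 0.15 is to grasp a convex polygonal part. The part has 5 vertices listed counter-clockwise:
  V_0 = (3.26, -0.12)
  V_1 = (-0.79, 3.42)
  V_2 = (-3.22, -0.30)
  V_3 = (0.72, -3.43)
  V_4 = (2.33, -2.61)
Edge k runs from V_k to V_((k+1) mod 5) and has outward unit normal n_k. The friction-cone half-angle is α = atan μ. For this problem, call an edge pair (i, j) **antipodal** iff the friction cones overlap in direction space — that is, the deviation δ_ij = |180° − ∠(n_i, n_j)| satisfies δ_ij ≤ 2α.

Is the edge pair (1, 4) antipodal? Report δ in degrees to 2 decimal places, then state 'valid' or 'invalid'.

δ = 12.67°, valid

α = atan 0.15 = 8.53°;  2α = 17.06°
edge 1: e_1 = (-2.43, -3.72);  n_1 = (-0.8372, +0.5469)
edge 4: e_4 = (+0.93, +2.49);  n_4 = (+0.9368, -0.3499)
∠(n_1, n_4) = 167.33°
δ = |180° − 167.33°| = 12.67°
12.67° ≤ 2α = 17.06°  →  valid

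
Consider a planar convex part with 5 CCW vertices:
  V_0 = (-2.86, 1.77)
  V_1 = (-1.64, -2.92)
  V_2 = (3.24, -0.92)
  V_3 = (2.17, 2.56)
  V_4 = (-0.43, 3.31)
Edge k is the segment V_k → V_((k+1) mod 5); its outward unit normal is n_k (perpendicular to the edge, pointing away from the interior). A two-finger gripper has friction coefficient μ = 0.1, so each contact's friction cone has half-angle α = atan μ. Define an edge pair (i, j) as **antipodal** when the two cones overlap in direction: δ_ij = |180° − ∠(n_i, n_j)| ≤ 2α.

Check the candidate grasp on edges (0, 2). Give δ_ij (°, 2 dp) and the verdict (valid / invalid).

α = atan 0.1 = 5.71°;  2α = 11.42°
edge 0: e_0 = (+1.22, -4.69);  n_0 = (-0.9678, -0.2517)
edge 2: e_2 = (-1.07, +3.48);  n_2 = (+0.9558, +0.2939)
∠(n_0, n_2) = 177.49°
δ = |180° − 177.49°| = 2.51°
2.51° ≤ 2α = 11.42°  →  valid

δ = 2.51°, valid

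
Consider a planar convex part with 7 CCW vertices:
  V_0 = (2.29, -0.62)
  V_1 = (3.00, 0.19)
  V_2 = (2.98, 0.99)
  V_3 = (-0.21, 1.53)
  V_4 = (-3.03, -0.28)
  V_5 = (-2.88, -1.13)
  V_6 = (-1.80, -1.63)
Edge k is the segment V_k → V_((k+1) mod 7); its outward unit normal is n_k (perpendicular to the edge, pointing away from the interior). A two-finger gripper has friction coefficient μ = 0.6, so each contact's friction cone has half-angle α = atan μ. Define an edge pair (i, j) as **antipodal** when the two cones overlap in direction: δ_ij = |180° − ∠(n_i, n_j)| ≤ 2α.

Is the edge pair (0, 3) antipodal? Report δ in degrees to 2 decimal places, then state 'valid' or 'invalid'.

δ = 16.07°, valid

α = atan 0.6 = 30.96°;  2α = 61.93°
edge 0: e_0 = (+0.71, +0.81);  n_0 = (+0.7520, -0.6592)
edge 3: e_3 = (-2.82, -1.81);  n_3 = (-0.5402, +0.8416)
∠(n_0, n_3) = 163.93°
δ = |180° − 163.93°| = 16.07°
16.07° ≤ 2α = 61.93°  →  valid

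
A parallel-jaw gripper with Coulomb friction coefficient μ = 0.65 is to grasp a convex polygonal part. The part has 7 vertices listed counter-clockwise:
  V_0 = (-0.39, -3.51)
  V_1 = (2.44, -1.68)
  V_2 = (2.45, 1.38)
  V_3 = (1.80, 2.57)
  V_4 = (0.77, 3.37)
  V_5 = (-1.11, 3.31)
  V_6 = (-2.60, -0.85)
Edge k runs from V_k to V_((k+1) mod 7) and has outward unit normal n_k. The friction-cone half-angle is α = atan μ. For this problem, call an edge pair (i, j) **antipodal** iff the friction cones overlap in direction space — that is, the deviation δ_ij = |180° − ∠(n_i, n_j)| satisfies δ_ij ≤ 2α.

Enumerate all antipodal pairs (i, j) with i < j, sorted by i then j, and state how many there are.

count = 8; pairs: (0,4), (0,5), (1,5), (1,6), (2,5), (2,6), (3,6), (4,6)

α = atan 0.65 = 33.02°;  2α = 66.05°
n_0 = (+0.5430, -0.8397)
n_1 = (+1.0000, -0.0033)
n_2 = (+0.8776, +0.4794)
n_3 = (+0.6134, +0.7898)
n_4 = (-0.0319, +0.9995)
n_5 = (-0.9414, +0.3372)
n_6 = (-0.7692, -0.6390)
  (0,1): δ = 123.08°  ·
  (0,2): δ = 94.24°  ·
  (0,3): δ = 70.72°  ·
  (0,4): δ = 31.06°  ✓
  (0,5): δ = 37.41°  ✓
  (0,6): δ = 96.83°  ·
  (1,2): δ = 151.17°  ·
  (1,3): δ = 127.65°  ·
  (1,4): δ = 87.98°  ·
  (1,5): δ = 19.52°  ✓
  (1,6): δ = 39.91°  ✓
  (2,3): δ = 156.48°  ·
  (2,4): δ = 116.82°  ·
  (2,5): δ = 48.35°  ✓
  (2,6): δ = 11.08°  ✓
  (3,4): δ = 140.34°  ·
  (3,5): δ = 71.87°  ·
  (3,6): δ = 12.44°  ✓
  (4,5): δ = 111.53°  ·
  (4,6): δ = 52.11°  ✓
  (5,6): δ = 120.57°  ·
antipodal pairs: 8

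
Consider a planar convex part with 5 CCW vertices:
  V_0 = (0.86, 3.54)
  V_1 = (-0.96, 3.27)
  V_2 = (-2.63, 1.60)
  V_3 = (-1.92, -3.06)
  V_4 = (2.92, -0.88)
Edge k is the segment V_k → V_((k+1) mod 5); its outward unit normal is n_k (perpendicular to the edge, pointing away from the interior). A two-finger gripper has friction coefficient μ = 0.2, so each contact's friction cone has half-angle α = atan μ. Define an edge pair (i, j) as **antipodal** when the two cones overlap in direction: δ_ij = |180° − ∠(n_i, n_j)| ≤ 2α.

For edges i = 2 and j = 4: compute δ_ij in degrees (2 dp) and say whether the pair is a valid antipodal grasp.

δ = 16.33°, valid

α = atan 0.2 = 11.31°;  2α = 22.62°
edge 2: e_2 = (+0.71, -4.66);  n_2 = (-0.9886, -0.1506)
edge 4: e_4 = (-2.06, +4.42);  n_4 = (+0.9064, +0.4224)
∠(n_2, n_4) = 163.67°
δ = |180° − 163.67°| = 16.33°
16.33° ≤ 2α = 22.62°  →  valid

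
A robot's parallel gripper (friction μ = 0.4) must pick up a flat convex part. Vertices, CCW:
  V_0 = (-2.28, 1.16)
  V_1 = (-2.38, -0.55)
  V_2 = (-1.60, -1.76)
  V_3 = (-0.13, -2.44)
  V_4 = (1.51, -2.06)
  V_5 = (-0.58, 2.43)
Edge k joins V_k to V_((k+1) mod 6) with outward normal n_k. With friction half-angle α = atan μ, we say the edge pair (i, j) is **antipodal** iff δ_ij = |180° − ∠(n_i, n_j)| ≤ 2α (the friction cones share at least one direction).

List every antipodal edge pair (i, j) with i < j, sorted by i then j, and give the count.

α = atan 0.4 = 21.80°;  2α = 43.60°
n_0 = (-0.9983, +0.0584)
n_1 = (-0.8405, -0.5418)
n_2 = (-0.4198, -0.9076)
n_3 = (+0.2257, -0.9742)
n_4 = (+0.9066, +0.4220)
n_5 = (-0.5985, +0.8011)
  (0,1): δ = 143.85°  ·
  (0,2): δ = 111.48°  ·
  (0,3): δ = 73.61°  ·
  (0,4): δ = 28.31°  ✓
  (0,5): δ = 130.11°  ·
  (1,2): δ = 147.63°  ·
  (1,3): δ = 109.76°  ·
  (1,4): δ = 7.85°  ✓
  (1,5): δ = 93.95°  ·
  (2,3): δ = 142.13°  ·
  (2,4): δ = 40.21°  ✓
  (2,5): δ = 61.59°  ·
  (3,4): δ = 78.08°  ·
  (3,5): δ = 23.72°  ✓
  (4,5): δ = 78.20°  ·
antipodal pairs: 4

count = 4; pairs: (0,4), (1,4), (2,4), (3,5)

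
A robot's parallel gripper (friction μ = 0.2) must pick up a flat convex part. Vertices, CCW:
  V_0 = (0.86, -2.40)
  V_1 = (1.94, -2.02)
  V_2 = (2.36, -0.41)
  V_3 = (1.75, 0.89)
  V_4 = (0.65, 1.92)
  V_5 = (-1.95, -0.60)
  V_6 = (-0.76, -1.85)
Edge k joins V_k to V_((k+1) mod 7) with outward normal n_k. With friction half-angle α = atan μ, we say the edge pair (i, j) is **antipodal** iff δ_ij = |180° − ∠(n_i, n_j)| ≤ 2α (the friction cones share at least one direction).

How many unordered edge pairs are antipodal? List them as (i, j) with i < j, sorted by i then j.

α = atan 0.2 = 11.31°;  2α = 22.62°
n_0 = (+0.3319, -0.9433)
n_1 = (+0.9676, -0.2524)
n_2 = (+0.9053, +0.4248)
n_3 = (+0.6835, +0.7300)
n_4 = (-0.6960, +0.7181)
n_5 = (-0.7243, -0.6895)
n_6 = (-0.3215, -0.9469)
  (0,1): δ = 124.01°  ·
  (0,2): δ = 84.25°  ·
  (0,3): δ = 62.50°  ·
  (0,4): δ = 24.72°  ·
  (0,5): δ = 114.21°  ·
  (0,6): δ = 141.86°  ·
  (1,2): δ = 140.24°  ·
  (1,3): δ = 118.50°  ·
  (1,4): δ = 31.27°  ·
  (1,5): δ = 58.21°  ·
  (1,6): δ = 85.87°  ·
  (2,3): δ = 158.26°  ·
  (2,4): δ = 71.03°  ·
  (2,5): δ = 18.45°  ✓
  (2,6): δ = 46.11°  ·
  (3,4): δ = 92.78°  ·
  (3,5): δ = 3.29°  ✓
  (3,6): δ = 24.37°  ·
  (4,5): δ = 90.51°  ·
  (4,6): δ = 62.86°  ·
  (5,6): δ = 152.34°  ·
antipodal pairs: 2

count = 2; pairs: (2,5), (3,5)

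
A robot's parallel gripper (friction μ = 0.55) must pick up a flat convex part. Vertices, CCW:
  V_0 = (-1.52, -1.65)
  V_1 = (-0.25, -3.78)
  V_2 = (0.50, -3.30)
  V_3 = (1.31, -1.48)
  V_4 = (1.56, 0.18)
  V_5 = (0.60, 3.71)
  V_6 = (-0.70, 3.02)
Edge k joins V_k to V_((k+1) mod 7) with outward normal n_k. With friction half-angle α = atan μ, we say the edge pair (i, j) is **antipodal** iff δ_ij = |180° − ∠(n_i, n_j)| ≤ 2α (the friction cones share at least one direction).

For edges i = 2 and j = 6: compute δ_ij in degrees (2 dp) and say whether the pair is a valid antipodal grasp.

α = atan 0.55 = 28.81°;  2α = 57.62°
edge 2: e_2 = (+0.81, +1.82);  n_2 = (+0.9136, -0.4066)
edge 6: e_6 = (-0.82, -4.67);  n_6 = (-0.9849, +0.1729)
∠(n_2, n_6) = 165.97°
δ = |180° − 165.97°| = 14.03°
14.03° ≤ 2α = 57.62°  →  valid

δ = 14.03°, valid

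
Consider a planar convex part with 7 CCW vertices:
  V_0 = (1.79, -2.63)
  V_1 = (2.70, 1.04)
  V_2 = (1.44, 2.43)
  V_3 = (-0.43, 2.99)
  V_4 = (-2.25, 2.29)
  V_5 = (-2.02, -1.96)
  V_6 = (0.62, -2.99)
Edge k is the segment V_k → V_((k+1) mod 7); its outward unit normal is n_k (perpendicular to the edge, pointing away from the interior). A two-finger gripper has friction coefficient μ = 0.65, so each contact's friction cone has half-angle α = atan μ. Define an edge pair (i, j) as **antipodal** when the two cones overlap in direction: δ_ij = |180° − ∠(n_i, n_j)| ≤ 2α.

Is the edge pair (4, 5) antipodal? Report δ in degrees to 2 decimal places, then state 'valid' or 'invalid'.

α = atan 0.65 = 33.02°;  2α = 66.05°
edge 4: e_4 = (+0.23, -4.25);  n_4 = (-0.9985, -0.0540)
edge 5: e_5 = (+2.64, -1.03);  n_5 = (-0.3635, -0.9316)
∠(n_4, n_5) = 65.59°
δ = |180° − 65.59°| = 114.41°
114.41° > 2α = 66.05°  →  invalid

δ = 114.41°, invalid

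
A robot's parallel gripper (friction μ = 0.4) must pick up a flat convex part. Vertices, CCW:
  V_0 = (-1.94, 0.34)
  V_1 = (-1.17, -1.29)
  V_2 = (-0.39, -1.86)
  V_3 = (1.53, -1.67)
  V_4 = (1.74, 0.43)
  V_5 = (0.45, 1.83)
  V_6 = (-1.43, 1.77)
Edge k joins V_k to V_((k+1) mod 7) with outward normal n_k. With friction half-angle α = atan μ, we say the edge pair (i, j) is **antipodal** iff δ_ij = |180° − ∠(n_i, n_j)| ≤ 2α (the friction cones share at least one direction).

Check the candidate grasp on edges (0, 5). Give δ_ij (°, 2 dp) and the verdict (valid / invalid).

δ = 66.54°, invalid

α = atan 0.4 = 21.80°;  2α = 43.60°
edge 0: e_0 = (+0.77, -1.63);  n_0 = (-0.9042, -0.4271)
edge 5: e_5 = (-1.88, -0.06);  n_5 = (-0.0319, +0.9995)
∠(n_0, n_5) = 113.46°
δ = |180° − 113.46°| = 66.54°
66.54° > 2α = 43.60°  →  invalid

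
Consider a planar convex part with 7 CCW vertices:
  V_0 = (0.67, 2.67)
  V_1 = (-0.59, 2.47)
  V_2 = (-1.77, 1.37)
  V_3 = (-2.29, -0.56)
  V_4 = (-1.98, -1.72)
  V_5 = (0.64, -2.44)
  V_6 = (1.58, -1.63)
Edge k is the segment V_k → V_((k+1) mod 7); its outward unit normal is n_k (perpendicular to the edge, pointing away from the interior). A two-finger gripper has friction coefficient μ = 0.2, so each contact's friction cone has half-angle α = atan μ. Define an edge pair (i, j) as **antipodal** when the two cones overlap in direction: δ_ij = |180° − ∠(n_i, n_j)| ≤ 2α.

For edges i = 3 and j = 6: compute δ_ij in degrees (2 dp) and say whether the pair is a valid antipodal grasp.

α = atan 0.2 = 11.31°;  2α = 22.62°
edge 3: e_3 = (+0.31, -1.16);  n_3 = (-0.9661, -0.2582)
edge 6: e_6 = (-0.91, +4.30);  n_6 = (+0.9783, +0.2070)
∠(n_3, n_6) = 176.99°
δ = |180° − 176.99°| = 3.01°
3.01° ≤ 2α = 22.62°  →  valid

δ = 3.01°, valid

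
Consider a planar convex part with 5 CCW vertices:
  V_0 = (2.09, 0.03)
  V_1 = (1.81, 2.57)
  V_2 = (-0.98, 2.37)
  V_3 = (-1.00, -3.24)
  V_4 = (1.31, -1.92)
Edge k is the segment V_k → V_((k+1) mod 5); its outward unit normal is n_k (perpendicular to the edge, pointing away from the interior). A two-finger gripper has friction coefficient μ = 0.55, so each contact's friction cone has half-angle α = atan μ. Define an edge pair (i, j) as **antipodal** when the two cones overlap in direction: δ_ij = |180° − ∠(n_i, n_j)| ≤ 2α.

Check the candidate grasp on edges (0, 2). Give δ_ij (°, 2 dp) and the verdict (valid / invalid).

δ = 6.49°, valid

α = atan 0.55 = 28.81°;  2α = 57.62°
edge 0: e_0 = (-0.28, +2.54);  n_0 = (+0.9940, +0.1096)
edge 2: e_2 = (-0.02, -5.61);  n_2 = (-1.0000, +0.0036)
∠(n_0, n_2) = 173.51°
δ = |180° − 173.51°| = 6.49°
6.49° ≤ 2α = 57.62°  →  valid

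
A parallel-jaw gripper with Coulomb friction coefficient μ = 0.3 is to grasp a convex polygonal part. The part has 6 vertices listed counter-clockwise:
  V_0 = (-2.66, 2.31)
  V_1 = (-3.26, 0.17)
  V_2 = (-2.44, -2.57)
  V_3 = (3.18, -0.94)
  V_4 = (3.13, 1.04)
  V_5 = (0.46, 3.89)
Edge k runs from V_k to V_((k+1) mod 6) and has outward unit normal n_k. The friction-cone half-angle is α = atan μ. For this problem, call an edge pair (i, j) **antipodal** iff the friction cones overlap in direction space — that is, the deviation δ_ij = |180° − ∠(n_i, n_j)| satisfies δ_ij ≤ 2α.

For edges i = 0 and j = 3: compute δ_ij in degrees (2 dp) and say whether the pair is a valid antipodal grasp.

α = atan 0.3 = 16.70°;  2α = 33.40°
edge 0: e_0 = (-0.60, -2.14);  n_0 = (-0.9629, +0.2700)
edge 3: e_3 = (-0.05, +1.98);  n_3 = (+0.9997, +0.0252)
∠(n_0, n_3) = 162.89°
δ = |180° − 162.89°| = 17.11°
17.11° ≤ 2α = 33.40°  →  valid

δ = 17.11°, valid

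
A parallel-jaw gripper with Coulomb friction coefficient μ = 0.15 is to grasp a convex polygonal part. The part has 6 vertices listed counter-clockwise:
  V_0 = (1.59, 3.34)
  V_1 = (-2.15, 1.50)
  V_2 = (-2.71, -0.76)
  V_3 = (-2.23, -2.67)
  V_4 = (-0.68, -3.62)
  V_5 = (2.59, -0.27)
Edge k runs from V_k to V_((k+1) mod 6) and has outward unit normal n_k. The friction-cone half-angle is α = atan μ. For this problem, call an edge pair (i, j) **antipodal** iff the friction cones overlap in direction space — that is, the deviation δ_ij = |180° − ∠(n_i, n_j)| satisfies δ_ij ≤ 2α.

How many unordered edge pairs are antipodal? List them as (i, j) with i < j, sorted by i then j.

α = atan 0.15 = 8.53°;  2α = 17.06°
n_0 = (-0.4414, +0.8973)
n_1 = (-0.9706, +0.2405)
n_2 = (-0.9698, -0.2437)
n_3 = (-0.5226, -0.8526)
n_4 = (+0.7156, -0.6985)
n_5 = (+0.9637, +0.2670)
  (0,1): δ = 130.11°  ·
  (0,2): δ = 102.09°  ·
  (0,3): δ = 57.70°  ·
  (0,4): δ = 19.50°  ·
  (0,5): δ = 79.29°  ·
  (1,2): δ = 151.98°  ·
  (1,3): δ = 107.59°  ·
  (1,4): δ = 30.39°  ·
  (1,5): δ = 29.40°  ·
  (2,3): δ = 135.61°  ·
  (2,4): δ = 58.41°  ·
  (2,5): δ = 1.38°  ✓
  (3,4): δ = 102.80°  ·
  (3,5): δ = 43.01°  ·
  (4,5): δ = 120.21°  ·
antipodal pairs: 1

count = 1; pairs: (2,5)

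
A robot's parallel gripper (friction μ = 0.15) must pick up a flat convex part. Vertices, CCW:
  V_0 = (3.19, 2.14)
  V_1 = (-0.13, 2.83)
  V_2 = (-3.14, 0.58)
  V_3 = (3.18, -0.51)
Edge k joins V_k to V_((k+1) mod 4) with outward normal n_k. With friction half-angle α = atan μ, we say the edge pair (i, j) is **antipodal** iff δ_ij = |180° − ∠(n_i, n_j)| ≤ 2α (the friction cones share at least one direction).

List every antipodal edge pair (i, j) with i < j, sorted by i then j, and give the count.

count = 1; pairs: (0,2)

α = atan 0.15 = 8.53°;  2α = 17.06°
n_0 = (+0.2035, +0.9791)
n_1 = (-0.5987, +0.8010)
n_2 = (-0.1700, -0.9855)
n_3 = (+1.0000, -0.0038)
  (0,1): δ = 131.48°  ·
  (0,2): δ = 1.96°  ✓
  (0,3): δ = 101.52°  ·
  (1,2): δ = 46.56°  ·
  (1,3): δ = 53.01°  ·
  (2,3): δ = 80.43°  ·
antipodal pairs: 1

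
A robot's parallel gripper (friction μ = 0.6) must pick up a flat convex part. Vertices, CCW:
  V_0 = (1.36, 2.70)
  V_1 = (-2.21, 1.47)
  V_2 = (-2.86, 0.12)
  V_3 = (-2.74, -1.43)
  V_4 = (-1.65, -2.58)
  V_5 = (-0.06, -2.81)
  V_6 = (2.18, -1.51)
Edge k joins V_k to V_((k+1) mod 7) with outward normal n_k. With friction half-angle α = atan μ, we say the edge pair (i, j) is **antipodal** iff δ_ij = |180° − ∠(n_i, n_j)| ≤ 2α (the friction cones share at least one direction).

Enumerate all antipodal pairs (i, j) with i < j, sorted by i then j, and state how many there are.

count = 6; pairs: (0,4), (0,5), (1,5), (1,6), (2,6), (3,6)

α = atan 0.6 = 30.96°;  2α = 61.93°
n_0 = (-0.3257, +0.9455)
n_1 = (-0.9010, +0.4338)
n_2 = (-0.9970, -0.0772)
n_3 = (-0.7258, -0.6879)
n_4 = (-0.1432, -0.9897)
n_5 = (+0.5019, -0.8649)
n_6 = (+0.9816, +0.1912)
  (0,1): δ = 134.72°  ·
  (0,2): δ = 104.58°  ·
  (0,3): δ = 65.55°  ·
  (0,4): δ = 27.24°  ✓
  (0,5): δ = 11.12°  ✓
  (0,6): δ = 82.01°  ·
  (1,2): δ = 149.86°  ·
  (1,3): δ = 110.82°  ·
  (1,4): δ = 72.52°  ·
  (1,5): δ = 34.16°  ✓
  (1,6): δ = 36.73°  ✓
  (2,3): δ = 140.96°  ·
  (2,4): δ = 102.66°  ·
  (2,5): δ = 64.30°  ·
  (2,6): δ = 6.59°  ✓
  (3,4): δ = 141.70°  ·
  (3,5): δ = 103.34°  ·
  (3,6): δ = 32.44°  ✓
  (4,5): δ = 141.64°  ·
  (4,6): δ = 70.75°  ·
  (5,6): δ = 109.11°  ·
antipodal pairs: 6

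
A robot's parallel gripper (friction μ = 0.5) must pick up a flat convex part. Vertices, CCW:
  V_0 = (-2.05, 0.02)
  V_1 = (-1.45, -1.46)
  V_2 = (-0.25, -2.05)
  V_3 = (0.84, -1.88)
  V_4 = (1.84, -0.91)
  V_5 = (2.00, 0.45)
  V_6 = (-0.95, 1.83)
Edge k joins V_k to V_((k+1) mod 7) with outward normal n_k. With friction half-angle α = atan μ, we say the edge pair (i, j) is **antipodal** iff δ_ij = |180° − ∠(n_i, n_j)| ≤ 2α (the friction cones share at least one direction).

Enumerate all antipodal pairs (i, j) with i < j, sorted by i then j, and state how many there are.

count = 7; pairs: (0,4), (0,5), (1,5), (2,5), (2,6), (3,6), (4,6)

α = atan 0.5 = 26.57°;  2α = 53.13°
n_0 = (-0.9267, -0.3757)
n_1 = (-0.4412, -0.8974)
n_2 = (+0.1541, -0.9881)
n_3 = (+0.6963, -0.7178)
n_4 = (+0.9932, -0.1168)
n_5 = (+0.4237, +0.9058)
n_6 = (-0.8546, +0.5193)
  (0,1): δ = 138.25°  ·
  (0,2): δ = 103.20°  ·
  (0,3): δ = 67.94°  ·
  (0,4): δ = 28.78°  ✓
  (0,5): δ = 42.86°  ✓
  (0,6): δ = 126.64°  ·
  (1,2): δ = 144.95°  ·
  (1,3): δ = 109.69°  ·
  (1,4): δ = 70.53°  ·
  (1,5): δ = 1.11°  ✓
  (1,6): δ = 84.89°  ·
  (2,3): δ = 144.74°  ·
  (2,4): δ = 105.57°  ·
  (2,5): δ = 33.93°  ✓
  (2,6): δ = 49.85°  ✓
  (3,4): δ = 140.84°  ·
  (3,5): δ = 69.20°  ·
  (3,6): δ = 14.58°  ✓
  (4,5): δ = 108.36°  ·
  (4,6): δ = 24.58°  ✓
  (5,6): δ = 96.22°  ·
antipodal pairs: 7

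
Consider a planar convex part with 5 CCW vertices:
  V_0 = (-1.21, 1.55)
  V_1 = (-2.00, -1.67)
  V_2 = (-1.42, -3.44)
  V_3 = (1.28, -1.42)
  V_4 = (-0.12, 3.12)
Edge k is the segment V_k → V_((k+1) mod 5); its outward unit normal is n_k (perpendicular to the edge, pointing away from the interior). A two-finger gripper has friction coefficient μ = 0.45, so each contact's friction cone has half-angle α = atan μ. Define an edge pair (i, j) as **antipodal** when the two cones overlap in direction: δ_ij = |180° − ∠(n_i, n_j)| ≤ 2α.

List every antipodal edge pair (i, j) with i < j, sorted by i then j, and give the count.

count = 4; pairs: (0,2), (0,3), (1,3), (2,4)

α = atan 0.45 = 24.23°;  2α = 48.46°
n_0 = (-0.9712, +0.2383)
n_1 = (-0.9503, -0.3114)
n_2 = (+0.5991, -0.8007)
n_3 = (+0.9556, +0.2947)
n_4 = (-0.8214, +0.5703)
  (0,1): δ = 148.07°  ·
  (0,2): δ = 39.41°  ✓
  (0,3): δ = 30.92°  ✓
  (0,4): δ = 159.01°  ·
  (1,2): δ = 71.34°  ·
  (1,3): δ = 1.00°  ✓
  (1,4): δ = 127.09°  ·
  (2,3): δ = 109.66°  ·
  (2,4): δ = 18.43°  ✓
  (3,4): δ = 51.91°  ·
antipodal pairs: 4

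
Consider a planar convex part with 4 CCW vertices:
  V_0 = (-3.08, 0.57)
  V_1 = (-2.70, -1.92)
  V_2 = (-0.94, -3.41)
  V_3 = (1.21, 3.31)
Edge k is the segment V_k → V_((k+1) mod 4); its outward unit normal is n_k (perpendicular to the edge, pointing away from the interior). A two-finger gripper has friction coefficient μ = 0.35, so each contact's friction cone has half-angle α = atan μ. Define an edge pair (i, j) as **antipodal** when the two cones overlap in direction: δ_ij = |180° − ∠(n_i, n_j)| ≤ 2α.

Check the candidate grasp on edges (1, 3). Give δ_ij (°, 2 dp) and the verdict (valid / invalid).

α = atan 0.35 = 19.29°;  2α = 38.58°
edge 1: e_1 = (+1.76, -1.49);  n_1 = (-0.6461, -0.7632)
edge 3: e_3 = (-4.29, -2.74);  n_3 = (-0.5383, +0.8428)
∠(n_1, n_3) = 107.18°
δ = |180° − 107.18°| = 72.82°
72.82° > 2α = 38.58°  →  invalid

δ = 72.82°, invalid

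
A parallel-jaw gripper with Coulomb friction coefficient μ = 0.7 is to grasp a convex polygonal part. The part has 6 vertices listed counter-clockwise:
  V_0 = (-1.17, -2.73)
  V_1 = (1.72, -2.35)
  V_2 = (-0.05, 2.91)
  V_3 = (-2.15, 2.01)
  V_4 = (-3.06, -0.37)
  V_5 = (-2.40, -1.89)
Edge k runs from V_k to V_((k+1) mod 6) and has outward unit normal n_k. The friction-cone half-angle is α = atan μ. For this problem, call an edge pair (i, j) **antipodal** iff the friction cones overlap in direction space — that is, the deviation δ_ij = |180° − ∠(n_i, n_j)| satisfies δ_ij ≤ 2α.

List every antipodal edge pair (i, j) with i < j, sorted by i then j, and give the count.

count = 6; pairs: (0,2), (0,3), (1,3), (1,4), (1,5), (2,5)

α = atan 0.7 = 34.99°;  2α = 69.98°
n_0 = (+0.1304, -0.9915)
n_1 = (+0.9478, +0.3189)
n_2 = (-0.3939, +0.9191)
n_3 = (-0.9341, +0.3571)
n_4 = (-0.9173, -0.3983)
n_5 = (-0.5640, -0.8258)
  (0,1): δ = 78.89°  ·
  (0,2): δ = 15.71°  ✓
  (0,3): δ = 61.58°  ✓
  (0,4): δ = 105.98°  ·
  (0,5): δ = 138.18°  ·
  (1,2): δ = 85.40°  ·
  (1,3): δ = 39.52°  ✓
  (1,4): δ = 4.87°  ✓
  (1,5): δ = 37.07°  ✓
  (2,3): δ = 134.12°  ·
  (2,4): δ = 89.73°  ·
  (2,5): δ = 57.53°  ✓
  (3,4): δ = 135.60°  ·
  (3,5): δ = 103.41°  ·
  (4,5): δ = 147.80°  ·
antipodal pairs: 6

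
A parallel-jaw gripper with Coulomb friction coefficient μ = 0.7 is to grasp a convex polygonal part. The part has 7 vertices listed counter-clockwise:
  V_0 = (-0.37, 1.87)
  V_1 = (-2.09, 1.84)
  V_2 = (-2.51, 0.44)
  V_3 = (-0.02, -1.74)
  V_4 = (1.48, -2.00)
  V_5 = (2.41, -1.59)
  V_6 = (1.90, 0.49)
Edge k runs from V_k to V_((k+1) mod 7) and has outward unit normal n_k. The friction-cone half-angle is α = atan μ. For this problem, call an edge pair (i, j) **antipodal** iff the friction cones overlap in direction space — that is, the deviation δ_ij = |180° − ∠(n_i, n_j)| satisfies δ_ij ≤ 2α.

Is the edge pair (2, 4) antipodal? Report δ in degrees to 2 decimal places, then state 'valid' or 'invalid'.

δ = 115.01°, invalid

α = atan 0.7 = 34.99°;  2α = 69.98°
edge 2: e_2 = (+2.49, -2.18);  n_2 = (-0.6587, -0.7524)
edge 4: e_4 = (+0.93, +0.41);  n_4 = (+0.4034, -0.9150)
∠(n_2, n_4) = 64.99°
δ = |180° − 64.99°| = 115.01°
115.01° > 2α = 69.98°  →  invalid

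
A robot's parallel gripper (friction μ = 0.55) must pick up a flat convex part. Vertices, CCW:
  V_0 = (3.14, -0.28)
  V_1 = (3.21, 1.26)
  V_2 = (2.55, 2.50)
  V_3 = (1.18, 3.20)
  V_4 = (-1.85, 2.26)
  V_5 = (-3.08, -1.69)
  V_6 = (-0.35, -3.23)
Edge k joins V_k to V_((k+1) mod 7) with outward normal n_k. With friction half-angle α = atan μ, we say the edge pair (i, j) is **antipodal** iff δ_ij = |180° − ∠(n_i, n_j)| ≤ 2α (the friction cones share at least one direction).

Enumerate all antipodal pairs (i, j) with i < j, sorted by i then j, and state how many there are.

α = atan 0.55 = 28.81°;  2α = 57.62°
n_0 = (+0.9990, -0.0454)
n_1 = (+0.8827, +0.4698)
n_2 = (+0.4550, +0.8905)
n_3 = (-0.2963, +0.9551)
n_4 = (-0.9548, +0.2973)
n_5 = (-0.4913, -0.8710)
n_6 = (+0.6455, -0.7637)
  (0,1): δ = 149.37°  ·
  (0,2): δ = 114.46°  ·
  (0,3): δ = 70.16°  ·
  (0,4): δ = 14.69°  ✓
  (0,5): δ = 63.18°  ·
  (0,6): δ = 132.81°  ·
  (1,2): δ = 145.09°  ·
  (1,3): δ = 100.79°  ·
  (1,4): δ = 45.32°  ✓
  (1,5): δ = 32.55°  ✓
  (1,6): δ = 102.18°  ·
  (2,3): δ = 135.70°  ·
  (2,4): δ = 80.23°  ·
  (2,5): δ = 2.36°  ✓
  (2,6): δ = 67.27°  ·
  (3,4): δ = 124.53°  ·
  (3,5): δ = 46.66°  ✓
  (3,6): δ = 22.97°  ✓
  (4,5): δ = 102.13°  ·
  (4,6): δ = 32.50°  ✓
  (5,6): δ = 110.37°  ·
antipodal pairs: 7

count = 7; pairs: (0,4), (1,4), (1,5), (2,5), (3,5), (3,6), (4,6)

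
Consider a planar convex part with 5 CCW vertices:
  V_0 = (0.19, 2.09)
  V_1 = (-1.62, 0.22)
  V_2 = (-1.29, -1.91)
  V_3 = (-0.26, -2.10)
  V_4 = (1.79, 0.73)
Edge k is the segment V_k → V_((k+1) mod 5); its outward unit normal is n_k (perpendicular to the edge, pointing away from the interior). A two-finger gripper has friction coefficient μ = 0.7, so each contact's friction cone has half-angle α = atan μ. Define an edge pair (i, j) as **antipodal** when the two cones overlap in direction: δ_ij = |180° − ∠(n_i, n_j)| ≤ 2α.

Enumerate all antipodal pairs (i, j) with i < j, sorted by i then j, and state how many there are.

count = 5; pairs: (0,2), (0,3), (1,3), (1,4), (2,4)

α = atan 0.7 = 34.99°;  2α = 69.98°
n_0 = (-0.7185, +0.6955)
n_1 = (-0.9882, -0.1531)
n_2 = (-0.1814, -0.9834)
n_3 = (+0.8098, -0.5866)
n_4 = (+0.6476, +0.7619)
  (0,1): δ = 127.13°  ·
  (0,2): δ = 56.39°  ✓
  (0,3): δ = 8.15°  ✓
  (0,4): δ = 93.70°  ·
  (1,2): δ = 109.26°  ·
  (1,3): δ = 44.73°  ✓
  (1,4): δ = 40.83°  ✓
  (2,3): δ = 115.47°  ·
  (2,4): δ = 29.91°  ✓
  (3,4): δ = 94.45°  ·
antipodal pairs: 5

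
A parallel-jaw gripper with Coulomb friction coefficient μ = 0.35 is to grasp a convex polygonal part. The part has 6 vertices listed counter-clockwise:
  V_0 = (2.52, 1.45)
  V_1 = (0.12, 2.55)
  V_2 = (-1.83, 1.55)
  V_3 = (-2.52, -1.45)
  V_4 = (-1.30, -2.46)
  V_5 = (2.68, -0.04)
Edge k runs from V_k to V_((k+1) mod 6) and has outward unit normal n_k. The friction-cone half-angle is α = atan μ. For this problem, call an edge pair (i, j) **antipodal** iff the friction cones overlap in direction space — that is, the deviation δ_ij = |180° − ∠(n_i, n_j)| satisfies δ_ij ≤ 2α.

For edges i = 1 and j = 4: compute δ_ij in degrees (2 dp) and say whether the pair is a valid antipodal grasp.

δ = 4.15°, valid

α = atan 0.35 = 19.29°;  2α = 38.58°
edge 1: e_1 = (-1.95, -1.00);  n_1 = (-0.4563, +0.8898)
edge 4: e_4 = (+3.98, +2.42);  n_4 = (+0.5195, -0.8544)
∠(n_1, n_4) = 175.85°
δ = |180° − 175.85°| = 4.15°
4.15° ≤ 2α = 38.58°  →  valid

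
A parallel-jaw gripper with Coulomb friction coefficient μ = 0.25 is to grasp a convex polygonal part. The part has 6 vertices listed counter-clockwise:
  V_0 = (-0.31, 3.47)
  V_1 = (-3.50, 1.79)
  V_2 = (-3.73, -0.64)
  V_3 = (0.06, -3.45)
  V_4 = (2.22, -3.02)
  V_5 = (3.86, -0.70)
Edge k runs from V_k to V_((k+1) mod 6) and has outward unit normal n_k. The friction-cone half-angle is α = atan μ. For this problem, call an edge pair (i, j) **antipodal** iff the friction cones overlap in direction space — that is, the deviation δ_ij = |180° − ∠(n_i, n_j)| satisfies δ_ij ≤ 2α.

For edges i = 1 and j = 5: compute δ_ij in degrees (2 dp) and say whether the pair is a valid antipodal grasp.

α = atan 0.25 = 14.04°;  2α = 28.07°
edge 1: e_1 = (-0.23, -2.43);  n_1 = (-0.9956, +0.0942)
edge 5: e_5 = (-4.17, +4.17);  n_5 = (+0.7071, +0.7071)
∠(n_1, n_5) = 129.59°
δ = |180° − 129.59°| = 50.41°
50.41° > 2α = 28.07°  →  invalid

δ = 50.41°, invalid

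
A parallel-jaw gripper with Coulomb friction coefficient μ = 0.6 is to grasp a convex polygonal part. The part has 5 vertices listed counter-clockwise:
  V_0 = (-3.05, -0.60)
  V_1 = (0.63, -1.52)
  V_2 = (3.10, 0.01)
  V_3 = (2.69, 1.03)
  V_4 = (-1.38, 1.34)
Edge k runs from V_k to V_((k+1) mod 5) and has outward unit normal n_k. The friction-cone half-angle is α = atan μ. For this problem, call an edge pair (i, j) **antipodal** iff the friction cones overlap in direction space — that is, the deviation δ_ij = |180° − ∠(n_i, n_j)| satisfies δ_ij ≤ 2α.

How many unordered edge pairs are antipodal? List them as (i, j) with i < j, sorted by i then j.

α = atan 0.6 = 30.96°;  2α = 61.93°
n_0 = (-0.2425, -0.9701)
n_1 = (+0.5266, -0.8501)
n_2 = (+0.9278, +0.3730)
n_3 = (+0.0759, +0.9971)
n_4 = (-0.7579, +0.6524)
  (0,1): δ = 134.19°  ·
  (0,2): δ = 54.07°  ✓
  (0,3): δ = 9.68°  ✓
  (0,4): δ = 63.31°  ·
  (1,2): δ = 99.88°  ·
  (1,3): δ = 36.13°  ✓
  (1,4): δ = 17.50°  ✓
  (2,3): δ = 116.25°  ·
  (2,4): δ = 62.62°  ·
  (3,4): δ = 126.37°  ·
antipodal pairs: 4

count = 4; pairs: (0,2), (0,3), (1,3), (1,4)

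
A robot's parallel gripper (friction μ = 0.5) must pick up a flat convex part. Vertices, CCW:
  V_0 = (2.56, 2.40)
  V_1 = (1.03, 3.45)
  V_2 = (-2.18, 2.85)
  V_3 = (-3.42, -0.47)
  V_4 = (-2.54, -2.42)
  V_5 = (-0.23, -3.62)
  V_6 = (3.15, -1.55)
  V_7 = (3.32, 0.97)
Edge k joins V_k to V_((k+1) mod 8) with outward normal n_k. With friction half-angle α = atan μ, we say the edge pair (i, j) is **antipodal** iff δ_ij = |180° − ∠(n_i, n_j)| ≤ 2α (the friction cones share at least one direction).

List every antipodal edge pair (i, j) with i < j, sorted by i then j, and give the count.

count = 10; pairs: (0,3), (0,4), (1,4), (1,5), (2,5), (2,6), (2,7), (3,6), (3,7), (4,7)

α = atan 0.5 = 26.57°;  2α = 53.13°
n_0 = (+0.5658, +0.8245)
n_1 = (-0.1837, +0.9830)
n_2 = (-0.9368, +0.3499)
n_3 = (-0.9115, -0.4113)
n_4 = (-0.4610, -0.8874)
n_5 = (+0.5223, -0.8528)
n_6 = (+0.9977, -0.0673)
n_7 = (+0.8830, +0.4693)
  (0,1): δ = 134.95°  ·
  (0,2): δ = 76.02°  ·
  (0,3): δ = 31.25°  ✓
  (0,4): δ = 7.01°  ✓
  (0,5): δ = 65.95°  ·
  (0,6): δ = 120.60°  ·
  (0,7): δ = 152.45°  ·
  (1,2): δ = 121.07°  ·
  (1,3): δ = 76.30°  ·
  (1,4): δ = 38.04°  ✓
  (1,5): δ = 20.90°  ✓
  (1,6): δ = 75.55°  ·
  (1,7): δ = 107.40°  ·
  (2,3): δ = 135.23°  ·
  (2,4): δ = 96.97°  ·
  (2,5): δ = 38.04°  ✓
  (2,6): δ = 16.62°  ✓
  (2,7): δ = 48.47°  ✓
  (3,4): δ = 141.74°  ·
  (3,5): δ = 82.80°  ·
  (3,6): δ = 28.15°  ✓
  (3,7): δ = 3.70°  ✓
  (4,5): δ = 121.06°  ·
  (4,6): δ = 66.41°  ·
  (4,7): δ = 34.56°  ✓
  (5,6): δ = 125.34°  ·
  (5,7): δ = 93.50°  ·
  (6,7): δ = 148.15°  ·
antipodal pairs: 10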